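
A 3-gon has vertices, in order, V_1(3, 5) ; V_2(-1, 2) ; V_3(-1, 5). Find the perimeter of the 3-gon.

12

|V_1V_2| = √((-4)² + (-3)²) = √25 = 5
|V_2V_3| = √((0)² + (3)²) = √9 = 3
|V_3V_1| = √((4)² + (0)²) = √16 = 4
Perimeter = 5 + 3 + 4 = 12.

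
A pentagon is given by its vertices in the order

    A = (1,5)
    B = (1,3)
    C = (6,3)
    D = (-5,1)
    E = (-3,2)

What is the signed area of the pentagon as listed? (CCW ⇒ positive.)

-10

Apply the surveyor's formula: 2A = Σ (x_i·y_{i+1} − x_{i+1}·y_i), indices taken mod 5.
Σ = (-2) + (-15) + (21) + (-7) + (-17) = -20
Signed area = Σ/2 = -10 (negative ⇒ clockwise traversal).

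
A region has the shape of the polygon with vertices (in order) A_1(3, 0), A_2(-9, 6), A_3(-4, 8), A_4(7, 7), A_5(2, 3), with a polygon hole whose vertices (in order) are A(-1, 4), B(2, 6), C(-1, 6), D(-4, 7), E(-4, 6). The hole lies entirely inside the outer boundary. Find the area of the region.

50.5

Outer boundary:
Cross-terms: 18, -48, -84, 7, -9  ⇒  Σ = -116
Area = |Σ|/2 = 58.
Hole:
Cross-terms: -14, 18, 17, 4, -10  ⇒  Σ = 15
Area = |Σ|/2 = 7.5.
Net area = 58 − 7.5 = 50.5.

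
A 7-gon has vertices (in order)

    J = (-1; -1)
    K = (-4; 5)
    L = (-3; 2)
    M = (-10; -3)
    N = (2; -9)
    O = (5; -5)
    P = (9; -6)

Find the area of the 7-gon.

J→K: (-1)(5) − (-4)(-1) = -9
K→L: (-4)(2) − (-3)(5) = 7
L→M: (-3)(-3) − (-10)(2) = 29
M→N: (-10)(-9) − (2)(-3) = 96
N→O: (2)(-5) − (5)(-9) = 35
O→P: (5)(-6) − (9)(-5) = 15
P→J: (9)(-1) − (-1)(-6) = -15
Σ = 158
Area = |Σ|/2 = 79.

79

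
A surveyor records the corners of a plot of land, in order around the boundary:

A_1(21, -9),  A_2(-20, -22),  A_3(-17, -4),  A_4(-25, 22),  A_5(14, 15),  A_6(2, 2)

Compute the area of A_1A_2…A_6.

Apply the shoelace (surveyor's) formula: 2A = Σ (x_i·y_{i+1} − x_{i+1}·y_i), indices taken mod 6.
Σ = (-642) + (-294) + (-474) + (-683) + (-2) + (-60) = -2155
Area = |Σ|/2 = 1077.5.

1077.5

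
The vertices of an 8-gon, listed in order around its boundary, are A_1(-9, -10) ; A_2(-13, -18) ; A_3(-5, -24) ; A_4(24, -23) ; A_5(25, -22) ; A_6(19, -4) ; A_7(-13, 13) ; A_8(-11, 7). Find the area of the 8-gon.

A_1→A_2: (-9)(-18) − (-13)(-10) = 32
A_2→A_3: (-13)(-24) − (-5)(-18) = 222
A_3→A_4: (-5)(-23) − (24)(-24) = 691
A_4→A_5: (24)(-22) − (25)(-23) = 47
A_5→A_6: (25)(-4) − (19)(-22) = 318
A_6→A_7: (19)(13) − (-13)(-4) = 195
A_7→A_8: (-13)(7) − (-11)(13) = 52
A_8→A_1: (-11)(-10) − (-9)(7) = 173
Σ = 1730
Area = |Σ|/2 = 865.

865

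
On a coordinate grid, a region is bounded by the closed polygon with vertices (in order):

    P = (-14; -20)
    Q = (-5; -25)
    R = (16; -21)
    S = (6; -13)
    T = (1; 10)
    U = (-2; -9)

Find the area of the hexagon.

Apply Gauss's area formula: 2A = Σ (x_i·y_{i+1} − x_{i+1}·y_i), indices taken mod 6.
Cross-terms: 250, 505, -82, 73, 11, -86  ⇒  Σ = 671
Area = |Σ|/2 = 335.5.

335.5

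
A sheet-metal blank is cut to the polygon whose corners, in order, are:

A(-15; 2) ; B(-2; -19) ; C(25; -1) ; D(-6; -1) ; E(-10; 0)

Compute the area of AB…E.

Cross-terms: 289, 477, -31, -10, -20  ⇒  Σ = 705
Area = |Σ|/2 = 352.5.

352.5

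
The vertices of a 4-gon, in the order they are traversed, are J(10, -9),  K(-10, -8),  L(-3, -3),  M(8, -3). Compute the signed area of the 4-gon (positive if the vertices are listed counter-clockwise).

Cross-terms: -170, 6, 33, -42  ⇒  Σ = -173
Signed area = Σ/2 = -86.5 (negative ⇒ clockwise traversal).

-86.5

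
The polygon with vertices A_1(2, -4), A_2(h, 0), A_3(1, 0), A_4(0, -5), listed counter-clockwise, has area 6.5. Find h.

Write out the shoelace sum; only the two edges meeting at A_2 involve h:
2·Area = [(2·0 − h·(-4)) + (h·0 − 1·0)] + 5
       = 4·h + 5 = 13
⇒ h = 2.

2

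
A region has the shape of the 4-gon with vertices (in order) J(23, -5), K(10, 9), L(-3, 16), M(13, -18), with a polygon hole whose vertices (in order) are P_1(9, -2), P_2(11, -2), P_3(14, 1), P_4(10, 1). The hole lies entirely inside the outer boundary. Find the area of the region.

Outer boundary:
Apply the shoelace (surveyor's) formula: 2A = Σ (x_i·y_{i+1} − x_{i+1}·y_i), indices taken mod 4.
Cross-terms: 257, 187, -154, 349  ⇒  Σ = 639
Area = |Σ|/2 = 319.5.
Hole:
Cross-terms: 4, 39, 4, -29  ⇒  Σ = 18
Area = |Σ|/2 = 9.
Net area = 319.5 − 9 = 310.5.

310.5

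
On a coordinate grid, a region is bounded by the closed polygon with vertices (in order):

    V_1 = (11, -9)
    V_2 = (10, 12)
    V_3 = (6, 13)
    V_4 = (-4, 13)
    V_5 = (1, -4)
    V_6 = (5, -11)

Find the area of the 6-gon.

249

Apply the shoelace formula: 2A = Σ (x_i·y_{i+1} − x_{i+1}·y_i), indices taken mod 6.
Σ = (222) + (58) + (130) + (3) + (9) + (76) = 498
Area = |Σ|/2 = 249.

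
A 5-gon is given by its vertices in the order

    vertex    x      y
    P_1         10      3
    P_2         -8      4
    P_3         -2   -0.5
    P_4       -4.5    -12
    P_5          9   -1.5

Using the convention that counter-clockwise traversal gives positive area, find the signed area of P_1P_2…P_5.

P_1→P_2: (10)(4) − (-8)(3) = 64
P_2→P_3: (-8)(-0.5) − (-2)(4) = 12
P_3→P_4: (-2)(-12) − (-4.5)(-0.5) = 21.75
P_4→P_5: (-4.5)(-1.5) − (9)(-12) = 114.75
P_5→P_1: (9)(3) − (10)(-1.5) = 42
Σ = 254.5
Signed area = Σ/2 = 127.25 (positive ⇒ counter-clockwise traversal).

127.25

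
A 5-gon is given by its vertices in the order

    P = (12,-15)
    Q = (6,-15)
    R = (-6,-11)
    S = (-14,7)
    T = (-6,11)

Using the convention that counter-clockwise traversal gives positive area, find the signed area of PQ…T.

-298

Σ = (-90) + (-156) + (-196) + (-112) + (-42) = -596
Signed area = Σ/2 = -298 (negative ⇒ clockwise traversal).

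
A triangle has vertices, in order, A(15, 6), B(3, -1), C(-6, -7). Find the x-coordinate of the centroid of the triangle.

4

Apply Gauss's area formula. First the cross-terms c_i = x_i·y_{i+1} − x_{i+1}·y_i:
  -33, -27, 69  ⇒  2A = 9, A = 4.5.
Then Σ (x_i + x_{i+1})·c_i = 108, so x̄ = 108 / (6·4.5) = 4.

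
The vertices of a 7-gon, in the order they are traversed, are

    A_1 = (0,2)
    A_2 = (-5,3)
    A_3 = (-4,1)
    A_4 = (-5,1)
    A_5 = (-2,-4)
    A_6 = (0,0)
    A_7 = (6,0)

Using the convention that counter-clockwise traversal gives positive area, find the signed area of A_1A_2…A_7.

26

Apply the shoelace (surveyor's) formula: 2A = Σ (x_i·y_{i+1} − x_{i+1}·y_i), indices taken mod 7.
Σ = (10) + (7) + (1) + (22) + (0) + (0) + (12) = 52
Signed area = Σ/2 = 26 (positive ⇒ counter-clockwise traversal).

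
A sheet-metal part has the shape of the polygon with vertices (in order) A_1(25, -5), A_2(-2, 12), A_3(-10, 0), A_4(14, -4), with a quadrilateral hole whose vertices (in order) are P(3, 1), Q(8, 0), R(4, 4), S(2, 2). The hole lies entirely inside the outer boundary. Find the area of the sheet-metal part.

230

Outer boundary:
Cross-terms: 290, 120, 40, 30  ⇒  Σ = 480
Area = |Σ|/2 = 240.
Hole:
Σ = (-8) + (32) + (0) + (-4) = 20
Area = |Σ|/2 = 10.
Net area = 240 − 10 = 230.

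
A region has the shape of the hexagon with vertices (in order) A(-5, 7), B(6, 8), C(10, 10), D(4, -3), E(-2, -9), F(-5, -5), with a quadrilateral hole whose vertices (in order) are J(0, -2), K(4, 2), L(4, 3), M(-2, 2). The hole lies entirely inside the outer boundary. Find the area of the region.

Outer boundary:
Apply the shoelace (surveyor's) formula: 2A = Σ (x_i·y_{i+1} − x_{i+1}·y_i), indices taken mod 6.
Cross-terms: -82, -20, -70, -42, -35, -60  ⇒  Σ = -309
Area = |Σ|/2 = 154.5.
Hole:
Σ = (8) + (4) + (14) + (4) = 30
Area = |Σ|/2 = 15.
Net area = 154.5 − 15 = 139.5.

139.5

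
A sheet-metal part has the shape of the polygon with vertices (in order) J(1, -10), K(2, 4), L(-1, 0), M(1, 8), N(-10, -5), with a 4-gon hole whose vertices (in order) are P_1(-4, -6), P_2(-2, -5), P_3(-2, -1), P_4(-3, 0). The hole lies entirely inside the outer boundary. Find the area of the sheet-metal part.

Outer boundary:
Cross-terms: 24, 4, -8, 75, 105  ⇒  Σ = 200
Area = |Σ|/2 = 100.
Hole:
Apply the surveyor's formula: 2A = Σ (x_i·y_{i+1} − x_{i+1}·y_i), indices taken mod 4.
P_1→P_2: (-4)(-5) − (-2)(-6) = 8
P_2→P_3: (-2)(-1) − (-2)(-5) = -8
P_3→P_4: (-2)(0) − (-3)(-1) = -3
P_4→P_1: (-3)(-6) − (-4)(0) = 18
Σ = 15
Area = |Σ|/2 = 7.5.
Net area = 100 − 7.5 = 92.5.

92.5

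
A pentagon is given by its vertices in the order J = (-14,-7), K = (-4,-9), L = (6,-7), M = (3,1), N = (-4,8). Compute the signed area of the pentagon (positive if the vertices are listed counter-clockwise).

Cross-terms: 98, 82, 27, 28, 140  ⇒  Σ = 375
Signed area = Σ/2 = 187.5 (positive ⇒ counter-clockwise traversal).

187.5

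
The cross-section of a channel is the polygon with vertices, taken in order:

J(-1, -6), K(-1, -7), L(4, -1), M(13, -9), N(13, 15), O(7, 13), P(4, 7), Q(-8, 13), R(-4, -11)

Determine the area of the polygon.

320.5

Apply the shoelace (surveyor's) formula: 2A = Σ (x_i·y_{i+1} − x_{i+1}·y_i), indices taken mod 9.
Cross-terms: 1, 29, -23, 312, 64, -3, 108, 140, 13  ⇒  Σ = 641
Area = |Σ|/2 = 320.5.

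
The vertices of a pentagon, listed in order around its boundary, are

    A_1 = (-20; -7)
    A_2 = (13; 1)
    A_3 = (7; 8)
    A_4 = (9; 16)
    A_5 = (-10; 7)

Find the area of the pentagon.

320.5

Apply the shoelace formula: 2A = Σ (x_i·y_{i+1} − x_{i+1}·y_i), indices taken mod 5.
Σ = (71) + (97) + (40) + (223) + (210) = 641
Area = |Σ|/2 = 320.5.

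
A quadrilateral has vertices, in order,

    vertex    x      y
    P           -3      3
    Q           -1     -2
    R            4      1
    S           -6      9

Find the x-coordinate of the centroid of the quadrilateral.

Apply Gauss's area formula. First the cross-terms c_i = x_i·y_{i+1} − x_{i+1}·y_i:
  9, 7, 42, 9  ⇒  2A = 67, A = 33.5.
Then Σ (x_i + x_{i+1})·c_i = -180, so x̄ = -180 / (6·33.5) = -60/67.

-60/67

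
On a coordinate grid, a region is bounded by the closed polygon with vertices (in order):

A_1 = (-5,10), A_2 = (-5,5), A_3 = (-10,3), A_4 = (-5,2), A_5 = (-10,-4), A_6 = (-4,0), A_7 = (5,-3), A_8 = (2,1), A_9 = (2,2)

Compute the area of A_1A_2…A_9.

67

Σ = (25) + (35) + (-5) + (40) + (-16) + (12) + (11) + (2) + (30) = 134
Area = |Σ|/2 = 67.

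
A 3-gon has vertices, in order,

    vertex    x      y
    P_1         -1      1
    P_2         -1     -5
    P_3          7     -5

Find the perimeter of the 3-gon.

24

|P_1P_2| = √((0)² + (-6)²) = √36 = 6
|P_2P_3| = √((8)² + (0)²) = √64 = 8
|P_3P_1| = √((-8)² + (6)²) = √100 = 10
Perimeter = 6 + 8 + 10 = 24.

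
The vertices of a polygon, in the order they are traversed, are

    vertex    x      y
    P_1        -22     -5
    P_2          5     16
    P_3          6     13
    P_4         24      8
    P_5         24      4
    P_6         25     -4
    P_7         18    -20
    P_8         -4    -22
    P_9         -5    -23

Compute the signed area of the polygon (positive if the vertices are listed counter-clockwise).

Apply Gauss's area formula: 2A = Σ (x_i·y_{i+1} − x_{i+1}·y_i), indices taken mod 9.
Cross-terms: -327, -31, -264, -96, -196, -428, -476, -18, -481  ⇒  Σ = -2317
Signed area = Σ/2 = -1158.5 (negative ⇒ clockwise traversal).

-1158.5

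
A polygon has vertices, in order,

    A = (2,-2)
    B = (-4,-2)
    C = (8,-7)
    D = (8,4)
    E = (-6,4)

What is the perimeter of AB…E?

54

|AB| = √((-6)² + (0)²) = √36 = 6
|BC| = √((12)² + (-5)²) = √169 = 13
|CD| = √((0)² + (11)²) = √121 = 11
|DE| = √((-14)² + (0)²) = √196 = 14
|EA| = √((8)² + (-6)²) = √100 = 10
Perimeter = 6 + 13 + 11 + 14 + 10 = 54.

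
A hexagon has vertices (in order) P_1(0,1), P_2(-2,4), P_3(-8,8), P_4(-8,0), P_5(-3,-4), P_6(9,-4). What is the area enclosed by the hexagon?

85.5

Apply the shoelace formula: 2A = Σ (x_i·y_{i+1} − x_{i+1}·y_i), indices taken mod 6.
Σ = (2) + (16) + (64) + (32) + (48) + (9) = 171
Area = |Σ|/2 = 85.5.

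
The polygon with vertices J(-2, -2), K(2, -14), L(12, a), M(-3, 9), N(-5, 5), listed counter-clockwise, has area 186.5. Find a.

Write out the shoelace sum; only the two edges meeting at L involve a:
2·Area = [(2·a − 12·(-14)) + (12·9 − (-3)·a)] + 82
       = 5·a + 358 = 373
⇒ a = 3.

3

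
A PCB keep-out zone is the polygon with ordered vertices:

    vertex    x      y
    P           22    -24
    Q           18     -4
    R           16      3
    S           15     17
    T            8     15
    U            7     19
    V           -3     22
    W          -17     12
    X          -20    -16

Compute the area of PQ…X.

Apply the shoelace (surveyor's) formula: 2A = Σ (x_i·y_{i+1} − x_{i+1}·y_i), indices taken mod 9.
Σ = (344) + (118) + (227) + (89) + (47) + (211) + (338) + (512) + (832) = 2718
Area = |Σ|/2 = 1359.

1359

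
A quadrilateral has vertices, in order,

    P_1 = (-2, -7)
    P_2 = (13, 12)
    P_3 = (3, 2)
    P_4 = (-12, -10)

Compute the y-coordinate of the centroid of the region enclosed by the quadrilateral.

Apply the shoelace (surveyor's) formula. First the cross-terms c_i = x_i·y_{i+1} − x_{i+1}·y_i:
  67, -10, -6, 64  ⇒  2A = 115, A = 57.5.
Then Σ (y_i + y_{i+1})·c_i = -845, so ȳ = -845 / (6·57.5) = -169/69.

-169/69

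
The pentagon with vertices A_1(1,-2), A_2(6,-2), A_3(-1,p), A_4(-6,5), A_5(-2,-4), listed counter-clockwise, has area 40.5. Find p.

The doubled signed area Σ (x_i y_{i+1} − x_{i+1} y_i) is linear in p.
With p=0 it equals 45; the coefficient of p is 12 (from the two edges through A_3).
So 12·p + 45 = 2·40.5 = 81 ⇒ p = 3.

3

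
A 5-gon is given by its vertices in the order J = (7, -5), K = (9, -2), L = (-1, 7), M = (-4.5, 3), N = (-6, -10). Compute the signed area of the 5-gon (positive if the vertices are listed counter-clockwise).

141.75

Apply the surveyor's formula: 2A = Σ (x_i·y_{i+1} − x_{i+1}·y_i), indices taken mod 5.
Σ = (31) + (61) + (28.5) + (63) + (100) = 283.5
Signed area = Σ/2 = 141.75 (positive ⇒ counter-clockwise traversal).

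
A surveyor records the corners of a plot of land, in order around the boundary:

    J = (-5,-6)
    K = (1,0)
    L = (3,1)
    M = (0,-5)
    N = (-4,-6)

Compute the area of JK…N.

17

Apply Gauss's area formula: 2A = Σ (x_i·y_{i+1} − x_{i+1}·y_i), indices taken mod 5.
Σ = (6) + (1) + (-15) + (-20) + (-6) = -34
Area = |Σ|/2 = 17.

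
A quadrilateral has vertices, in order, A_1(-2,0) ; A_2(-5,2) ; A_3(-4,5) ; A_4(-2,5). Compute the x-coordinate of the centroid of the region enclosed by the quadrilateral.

-67/21

Apply the surveyor's formula. First the cross-terms c_i = x_i·y_{i+1} − x_{i+1}·y_i:
  -4, -17, -10, 10  ⇒  2A = -21, A = -10.5.
Then Σ (x_i + x_{i+1})·c_i = 201, so x̄ = 201 / (6·(-10.5)) = -67/21.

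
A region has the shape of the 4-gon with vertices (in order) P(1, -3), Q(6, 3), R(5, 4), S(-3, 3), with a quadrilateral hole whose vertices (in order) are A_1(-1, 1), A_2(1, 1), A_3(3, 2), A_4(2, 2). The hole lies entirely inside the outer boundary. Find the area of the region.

Outer boundary:
Apply the shoelace formula: 2A = Σ (x_i·y_{i+1} − x_{i+1}·y_i), indices taken mod 4.
Cross-terms: 21, 9, 27, 6  ⇒  Σ = 63
Area = |Σ|/2 = 31.5.
Hole:
Apply the shoelace formula: 2A = Σ (x_i·y_{i+1} − x_{i+1}·y_i), indices taken mod 4.
Σ = (-2) + (-1) + (2) + (4) = 3
Area = |Σ|/2 = 1.5.
Net area = 31.5 − 1.5 = 30.

30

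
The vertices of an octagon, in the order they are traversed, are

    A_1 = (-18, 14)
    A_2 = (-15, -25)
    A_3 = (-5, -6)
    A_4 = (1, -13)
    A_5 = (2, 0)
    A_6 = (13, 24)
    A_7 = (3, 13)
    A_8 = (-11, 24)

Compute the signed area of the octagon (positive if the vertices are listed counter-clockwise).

680

Apply Gauss's area formula: 2A = Σ (x_i·y_{i+1} − x_{i+1}·y_i), indices taken mod 8.
Σ = (660) + (-35) + (71) + (26) + (48) + (97) + (215) + (278) = 1360
Signed area = Σ/2 = 680 (positive ⇒ counter-clockwise traversal).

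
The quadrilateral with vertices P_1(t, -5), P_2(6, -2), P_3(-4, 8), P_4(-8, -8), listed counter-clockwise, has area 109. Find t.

2

Write out the shoelace sum; only the two edges meeting at P_1 involve t:
2·Area = [((-8)·(-5) − t·(-8)) + (t·(-2) − 6·(-5))] + 136
       = 6·t + 206 = 218
⇒ t = 2.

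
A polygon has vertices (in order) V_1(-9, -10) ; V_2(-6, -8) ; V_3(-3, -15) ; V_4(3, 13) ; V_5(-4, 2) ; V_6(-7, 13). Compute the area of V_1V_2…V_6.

145.5

Apply the shoelace formula: 2A = Σ (x_i·y_{i+1} − x_{i+1}·y_i), indices taken mod 6.
Σ = (12) + (66) + (6) + (58) + (-38) + (187) = 291
Area = |Σ|/2 = 145.5.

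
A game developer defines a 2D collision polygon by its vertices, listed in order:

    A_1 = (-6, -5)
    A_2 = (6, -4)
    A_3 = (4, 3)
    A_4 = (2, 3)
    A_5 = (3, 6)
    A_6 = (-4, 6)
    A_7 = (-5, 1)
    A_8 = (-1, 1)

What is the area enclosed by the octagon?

Apply the shoelace (surveyor's) formula: 2A = Σ (x_i·y_{i+1} − x_{i+1}·y_i), indices taken mod 8.
A_1→A_2: (-6)(-4) − (6)(-5) = 54
A_2→A_3: (6)(3) − (4)(-4) = 34
A_3→A_4: (4)(3) − (2)(3) = 6
A_4→A_5: (2)(6) − (3)(3) = 3
A_5→A_6: (3)(6) − (-4)(6) = 42
A_6→A_7: (-4)(1) − (-5)(6) = 26
A_7→A_8: (-5)(1) − (-1)(1) = -4
A_8→A_1: (-1)(-5) − (-6)(1) = 11
Σ = 172
Area = |Σ|/2 = 86.

86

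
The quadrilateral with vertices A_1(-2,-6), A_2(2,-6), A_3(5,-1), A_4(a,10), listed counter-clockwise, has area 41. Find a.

Write out the shoelace sum; only the two edges meeting at A_4 involve a:
2·Area = [(5·10 − a·(-1)) + (a·(-6) − (-2)·10)] + 52
       = -5·a + 122 = 82
⇒ a = 8.

8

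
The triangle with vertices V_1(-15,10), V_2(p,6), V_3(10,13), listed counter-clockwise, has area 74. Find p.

1

Write out the shoelace sum; only the two edges meeting at V_2 involve p:
2·Area = [((-15)·6 − p·10) + (p·13 − 10·6)] + 295
       = 3·p + 145 = 148
⇒ p = 1.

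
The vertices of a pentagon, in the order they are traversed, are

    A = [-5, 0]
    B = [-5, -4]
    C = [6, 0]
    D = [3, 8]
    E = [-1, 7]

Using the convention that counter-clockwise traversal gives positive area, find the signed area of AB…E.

78

A→B: (-5)(-4) − (-5)(0) = 20
B→C: (-5)(0) − (6)(-4) = 24
C→D: (6)(8) − (3)(0) = 48
D→E: (3)(7) − (-1)(8) = 29
E→A: (-1)(0) − (-5)(7) = 35
Σ = 156
Signed area = Σ/2 = 78 (positive ⇒ counter-clockwise traversal).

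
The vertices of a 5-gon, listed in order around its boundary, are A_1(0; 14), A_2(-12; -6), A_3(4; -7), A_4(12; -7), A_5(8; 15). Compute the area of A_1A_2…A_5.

340

Apply Gauss's area formula: 2A = Σ (x_i·y_{i+1} − x_{i+1}·y_i), indices taken mod 5.
Σ = (168) + (108) + (56) + (236) + (112) = 680
Area = |Σ|/2 = 340.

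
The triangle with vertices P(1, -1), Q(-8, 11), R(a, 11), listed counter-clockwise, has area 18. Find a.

-11

Write out the shoelace sum; only the two edges meeting at R involve a:
2·Area = [((-8)·11 − a·11) + (a·(-1) − 1·11)] + 3
       = -12·a + -96 = 36
⇒ a = -11.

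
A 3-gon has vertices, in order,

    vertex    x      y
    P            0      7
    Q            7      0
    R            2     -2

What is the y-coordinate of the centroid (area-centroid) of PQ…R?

5/3

Apply the shoelace formula. First the cross-terms c_i = x_i·y_{i+1} − x_{i+1}·y_i:
  -49, -14, 14  ⇒  2A = -49, A = -24.5.
Then Σ (y_i + y_{i+1})·c_i = -245, so ȳ = -245 / (6·(-24.5)) = 5/3.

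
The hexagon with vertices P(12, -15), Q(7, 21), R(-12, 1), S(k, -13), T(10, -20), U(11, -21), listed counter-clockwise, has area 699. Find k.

-19

Write out the shoelace sum; only the two edges meeting at S involve k:
2·Area = [((-12)·(-13) − k·1) + (k·(-20) − 10·(-13))] + 713
       = -21·k + 999 = 1398
⇒ k = -19.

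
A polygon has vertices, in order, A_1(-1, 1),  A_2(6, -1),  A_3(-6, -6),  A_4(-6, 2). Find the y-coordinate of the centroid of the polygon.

-158/99

Apply the shoelace formula. First the cross-terms c_i = x_i·y_{i+1} − x_{i+1}·y_i:
  -5, -42, -48, -4  ⇒  2A = -99, A = -49.5.
Then Σ (y_i + y_{i+1})·c_i = 474, so ȳ = 474 / (6·(-49.5)) = -158/99.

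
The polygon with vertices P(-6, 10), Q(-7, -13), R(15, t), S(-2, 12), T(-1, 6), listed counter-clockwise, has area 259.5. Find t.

6

Write out the shoelace sum; only the two edges meeting at R involve t:
2·Area = [((-7)·t − 15·(-13)) + (15·12 − (-2)·t)] + 174
       = -5·t + 549 = 519
⇒ t = 6.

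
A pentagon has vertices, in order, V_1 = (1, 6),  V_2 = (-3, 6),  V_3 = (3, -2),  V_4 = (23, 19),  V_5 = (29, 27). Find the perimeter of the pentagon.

|V_1V_2| = √((-4)² + (0)²) = √16 = 4
|V_2V_3| = √((6)² + (-8)²) = √100 = 10
|V_3V_4| = √((20)² + (21)²) = √841 = 29
|V_4V_5| = √((6)² + (8)²) = √100 = 10
|V_5V_1| = √((-28)² + (-21)²) = √1225 = 35
Perimeter = 4 + 10 + 29 + 10 + 35 = 88.

88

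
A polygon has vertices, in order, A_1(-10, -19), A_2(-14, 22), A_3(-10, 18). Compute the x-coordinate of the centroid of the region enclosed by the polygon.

-34/3

Apply Gauss's area formula. First the cross-terms c_i = x_i·y_{i+1} − x_{i+1}·y_i:
  -486, -32, 370  ⇒  2A = -148, A = -74.
Then Σ (x_i + x_{i+1})·c_i = 5032, so x̄ = 5032 / (6·(-74)) = -34/3.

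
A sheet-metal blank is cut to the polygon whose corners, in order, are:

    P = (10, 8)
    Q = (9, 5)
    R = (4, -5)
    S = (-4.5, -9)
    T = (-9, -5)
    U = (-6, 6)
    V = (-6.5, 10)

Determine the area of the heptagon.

Apply Gauss's area formula: 2A = Σ (x_i·y_{i+1} − x_{i+1}·y_i), indices taken mod 7.
Σ = (-22) + (-65) + (-58.5) + (-58.5) + (-84) + (-21) + (-152) = -461
Area = |Σ|/2 = 230.5.

230.5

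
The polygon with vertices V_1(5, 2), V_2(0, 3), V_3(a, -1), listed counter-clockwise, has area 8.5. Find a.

3

Write out the shoelace sum; only the two edges meeting at V_3 involve a:
2·Area = [(0·(-1) − a·3) + (a·2 − 5·(-1))] + 15
       = -1·a + 20 = 17
⇒ a = 3.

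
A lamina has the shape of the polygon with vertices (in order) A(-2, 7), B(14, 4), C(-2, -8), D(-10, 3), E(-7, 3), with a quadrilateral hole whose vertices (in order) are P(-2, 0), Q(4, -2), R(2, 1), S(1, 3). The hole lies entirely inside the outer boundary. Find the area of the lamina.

Outer boundary:
Apply the shoelace formula: 2A = Σ (x_i·y_{i+1} − x_{i+1}·y_i), indices taken mod 5.
Cross-terms: -106, -104, -86, -9, -43  ⇒  Σ = -348
Area = |Σ|/2 = 174.
Hole:
Apply the shoelace formula: 2A = Σ (x_i·y_{i+1} − x_{i+1}·y_i), indices taken mod 4.
Cross-terms: 4, 8, 5, 6  ⇒  Σ = 23
Area = |Σ|/2 = 11.5.
Net area = 174 − 11.5 = 162.5.

162.5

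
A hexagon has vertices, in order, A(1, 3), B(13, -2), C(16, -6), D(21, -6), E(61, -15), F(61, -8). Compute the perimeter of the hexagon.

|AB| = √((12)² + (-5)²) = √169 = 13
|BC| = √((3)² + (-4)²) = √25 = 5
|CD| = √((5)² + (0)²) = √25 = 5
|DE| = √((40)² + (-9)²) = √1681 = 41
|EF| = √((0)² + (7)²) = √49 = 7
|FA| = √((-60)² + (11)²) = √3721 = 61
Perimeter = 13 + 5 + 5 + 41 + 7 + 61 = 132.

132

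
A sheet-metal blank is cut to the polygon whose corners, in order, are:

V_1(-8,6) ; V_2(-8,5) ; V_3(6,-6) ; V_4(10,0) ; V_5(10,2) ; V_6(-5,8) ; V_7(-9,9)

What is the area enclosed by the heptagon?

120.5

Apply the shoelace (surveyor's) formula: 2A = Σ (x_i·y_{i+1} − x_{i+1}·y_i), indices taken mod 7.
Σ = (8) + (18) + (60) + (20) + (90) + (27) + (18) = 241
Area = |Σ|/2 = 120.5.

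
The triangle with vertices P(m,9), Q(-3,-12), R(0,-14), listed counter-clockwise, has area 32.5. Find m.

-2

Write out the shoelace sum; only the two edges meeting at P involve m:
2·Area = [(0·9 − m·(-14)) + (m·(-12) − (-3)·9)] + 42
       = 2·m + 69 = 65
⇒ m = -2.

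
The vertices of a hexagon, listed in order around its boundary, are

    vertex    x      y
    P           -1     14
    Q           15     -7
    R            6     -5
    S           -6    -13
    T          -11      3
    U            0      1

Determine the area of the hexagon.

Apply Gauss's area formula: 2A = Σ (x_i·y_{i+1} − x_{i+1}·y_i), indices taken mod 6.
Cross-terms: -203, -33, -108, -161, -11, 1  ⇒  Σ = -515
Area = |Σ|/2 = 257.5.

257.5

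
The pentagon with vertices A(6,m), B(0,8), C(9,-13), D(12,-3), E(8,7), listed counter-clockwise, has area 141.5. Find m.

14

The doubled signed area Σ (x_i y_{i+1} − x_{i+1} y_i) is linear in m.
With m=0 it equals 171; the coefficient of m is 8 (from the two edges through A).
So 8·m + 171 = 2·141.5 = 283 ⇒ m = 14.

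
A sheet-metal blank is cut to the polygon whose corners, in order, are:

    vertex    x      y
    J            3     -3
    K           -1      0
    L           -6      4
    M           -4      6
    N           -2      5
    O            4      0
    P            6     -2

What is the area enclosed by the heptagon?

37.5

Apply Gauss's area formula: 2A = Σ (x_i·y_{i+1} − x_{i+1}·y_i), indices taken mod 7.
Σ = (-3) + (-4) + (-20) + (-8) + (-20) + (-8) + (-12) = -75
Area = |Σ|/2 = 37.5.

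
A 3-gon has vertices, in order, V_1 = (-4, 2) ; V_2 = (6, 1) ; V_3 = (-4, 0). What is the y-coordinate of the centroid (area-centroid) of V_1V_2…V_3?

1

Apply Gauss's area formula. First the cross-terms c_i = x_i·y_{i+1} − x_{i+1}·y_i:
  -16, 4, -8  ⇒  2A = -20, A = -10.
Then Σ (y_i + y_{i+1})·c_i = -60, so ȳ = -60 / (6·(-10)) = 1.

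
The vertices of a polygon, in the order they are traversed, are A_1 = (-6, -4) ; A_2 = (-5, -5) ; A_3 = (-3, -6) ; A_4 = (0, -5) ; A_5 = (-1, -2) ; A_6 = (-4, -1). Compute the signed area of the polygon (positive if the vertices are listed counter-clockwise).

19

Apply the shoelace formula: 2A = Σ (x_i·y_{i+1} − x_{i+1}·y_i), indices taken mod 6.
A_1→A_2: (-6)(-5) − (-5)(-4) = 10
A_2→A_3: (-5)(-6) − (-3)(-5) = 15
A_3→A_4: (-3)(-5) − (0)(-6) = 15
A_4→A_5: (0)(-2) − (-1)(-5) = -5
A_5→A_6: (-1)(-1) − (-4)(-2) = -7
A_6→A_1: (-4)(-4) − (-6)(-1) = 10
Σ = 38
Signed area = Σ/2 = 19 (positive ⇒ counter-clockwise traversal).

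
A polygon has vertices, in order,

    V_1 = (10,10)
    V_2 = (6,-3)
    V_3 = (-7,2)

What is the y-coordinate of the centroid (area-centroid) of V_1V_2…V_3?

3

Apply the shoelace (surveyor's) formula. First the cross-terms c_i = x_i·y_{i+1} − x_{i+1}·y_i:
  -90, -9, -90  ⇒  2A = -189, A = -94.5.
Then Σ (y_i + y_{i+1})·c_i = -1701, so ȳ = -1701 / (6·(-94.5)) = 3.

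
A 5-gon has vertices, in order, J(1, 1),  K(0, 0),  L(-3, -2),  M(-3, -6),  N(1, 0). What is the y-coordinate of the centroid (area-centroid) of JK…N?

Apply the surveyor's formula. First the cross-terms c_i = x_i·y_{i+1} − x_{i+1}·y_i:
  0, 0, 12, 6, 1  ⇒  2A = 19, A = 9.5.
Then Σ (y_i + y_{i+1})·c_i = -131, so ȳ = -131 / (6·9.5) = -131/57.

-131/57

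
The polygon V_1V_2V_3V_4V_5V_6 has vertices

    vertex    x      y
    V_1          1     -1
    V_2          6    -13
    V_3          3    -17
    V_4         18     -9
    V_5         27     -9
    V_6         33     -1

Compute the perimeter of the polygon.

|V_1V_2| = √((5)² + (-12)²) = √169 = 13
|V_2V_3| = √((-3)² + (-4)²) = √25 = 5
|V_3V_4| = √((15)² + (8)²) = √289 = 17
|V_4V_5| = √((9)² + (0)²) = √81 = 9
|V_5V_6| = √((6)² + (8)²) = √100 = 10
|V_6V_1| = √((-32)² + (0)²) = √1024 = 32
Perimeter = 13 + 5 + 17 + 9 + 10 + 32 = 86.

86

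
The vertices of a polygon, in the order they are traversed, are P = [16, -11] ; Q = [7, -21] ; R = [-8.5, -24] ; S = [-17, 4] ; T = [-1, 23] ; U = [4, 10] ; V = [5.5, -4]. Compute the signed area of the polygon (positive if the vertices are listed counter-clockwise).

-802

Cross-terms: -259, -346.5, -442, -387, -102, -71, 3.5  ⇒  Σ = -1604
Signed area = Σ/2 = -802 (negative ⇒ clockwise traversal).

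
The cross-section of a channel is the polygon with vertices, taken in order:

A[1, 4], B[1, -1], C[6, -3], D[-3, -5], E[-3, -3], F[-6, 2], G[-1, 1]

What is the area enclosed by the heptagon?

40

Cross-terms: -5, 3, -39, -6, -24, -4, -5  ⇒  Σ = -80
Area = |Σ|/2 = 40.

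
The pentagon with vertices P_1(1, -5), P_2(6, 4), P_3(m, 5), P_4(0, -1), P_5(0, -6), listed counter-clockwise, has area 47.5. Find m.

-5

The doubled signed area Σ (x_i y_{i+1} − x_{i+1} y_i) is linear in m.
With m=0 it equals 70; the coefficient of m is -5 (from the two edges through P_3).
So -5·m + 70 = 2·47.5 = 95 ⇒ m = -5.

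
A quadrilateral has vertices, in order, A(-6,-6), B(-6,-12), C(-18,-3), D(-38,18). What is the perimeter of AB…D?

|AB| = √((0)² + (-6)²) = √36 = 6
|BC| = √((-12)² + (9)²) = √225 = 15
|CD| = √((-20)² + (21)²) = √841 = 29
|DA| = √((32)² + (-24)²) = √1600 = 40
Perimeter = 6 + 15 + 29 + 40 = 90.

90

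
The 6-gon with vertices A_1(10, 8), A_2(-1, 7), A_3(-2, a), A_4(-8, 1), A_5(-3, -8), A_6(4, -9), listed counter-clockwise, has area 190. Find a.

Write out the shoelace sum; only the two edges meeting at A_3 involve a:
2·Area = [((-1)·a − (-2)·7) + ((-2)·1 − (-8)·a)] + 326
       = 7·a + 338 = 380
⇒ a = 6.

6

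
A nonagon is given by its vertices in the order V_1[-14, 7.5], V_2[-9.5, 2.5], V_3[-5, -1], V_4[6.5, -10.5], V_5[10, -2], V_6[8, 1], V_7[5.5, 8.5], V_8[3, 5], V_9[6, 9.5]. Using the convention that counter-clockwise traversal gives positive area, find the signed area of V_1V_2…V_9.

238.125

Apply the shoelace (surveyor's) formula: 2A = Σ (x_i·y_{i+1} − x_{i+1}·y_i), indices taken mod 9.
Σ = (36.25) + (22) + (59) + (92) + (26) + (62.5) + (2) + (-1.5) + (178) = 476.25
Signed area = Σ/2 = 238.125 (positive ⇒ counter-clockwise traversal).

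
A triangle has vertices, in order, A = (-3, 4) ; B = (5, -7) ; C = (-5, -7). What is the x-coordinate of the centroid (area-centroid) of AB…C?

Apply the shoelace formula. First the cross-terms c_i = x_i·y_{i+1} − x_{i+1}·y_i:
  1, -70, -41  ⇒  2A = -110, A = -55.
Then Σ (x_i + x_{i+1})·c_i = 330, so x̄ = 330 / (6·(-55)) = -1.

-1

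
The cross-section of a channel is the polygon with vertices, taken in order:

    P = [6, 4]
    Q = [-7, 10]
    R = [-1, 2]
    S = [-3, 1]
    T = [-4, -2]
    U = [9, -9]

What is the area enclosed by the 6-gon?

P→Q: (6)(10) − (-7)(4) = 88
Q→R: (-7)(2) − (-1)(10) = -4
R→S: (-1)(1) − (-3)(2) = 5
S→T: (-3)(-2) − (-4)(1) = 10
T→U: (-4)(-9) − (9)(-2) = 54
U→P: (9)(4) − (6)(-9) = 90
Σ = 243
Area = |Σ|/2 = 121.5.

121.5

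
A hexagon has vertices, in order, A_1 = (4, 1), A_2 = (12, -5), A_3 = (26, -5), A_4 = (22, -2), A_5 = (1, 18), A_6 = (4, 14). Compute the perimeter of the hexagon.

76

|A_1A_2| = √((8)² + (-6)²) = √100 = 10
|A_2A_3| = √((14)² + (0)²) = √196 = 14
|A_3A_4| = √((-4)² + (3)²) = √25 = 5
|A_4A_5| = √((-21)² + (20)²) = √841 = 29
|A_5A_6| = √((3)² + (-4)²) = √25 = 5
|A_6A_1| = √((0)² + (-13)²) = √169 = 13
Perimeter = 10 + 14 + 5 + 29 + 5 + 13 = 76.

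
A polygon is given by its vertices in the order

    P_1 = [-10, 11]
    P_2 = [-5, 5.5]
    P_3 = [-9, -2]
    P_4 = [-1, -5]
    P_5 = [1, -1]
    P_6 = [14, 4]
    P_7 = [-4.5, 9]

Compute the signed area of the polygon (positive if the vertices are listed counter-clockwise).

155.5

Apply the shoelace (surveyor's) formula: 2A = Σ (x_i·y_{i+1} − x_{i+1}·y_i), indices taken mod 7.
Cross-terms: 0, 59.5, 43, 6, 18, 144, 40.5  ⇒  Σ = 311
Signed area = Σ/2 = 155.5 (positive ⇒ counter-clockwise traversal).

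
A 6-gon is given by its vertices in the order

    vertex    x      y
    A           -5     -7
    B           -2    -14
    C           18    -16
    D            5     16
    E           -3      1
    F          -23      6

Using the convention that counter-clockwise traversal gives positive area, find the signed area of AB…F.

Apply the surveyor's formula: 2A = Σ (x_i·y_{i+1} − x_{i+1}·y_i), indices taken mod 6.
A→B: (-5)(-14) − (-2)(-7) = 56
B→C: (-2)(-16) − (18)(-14) = 284
C→D: (18)(16) − (5)(-16) = 368
D→E: (5)(1) − (-3)(16) = 53
E→F: (-3)(6) − (-23)(1) = 5
F→A: (-23)(-7) − (-5)(6) = 191
Σ = 957
Signed area = Σ/2 = 478.5 (positive ⇒ counter-clockwise traversal).

478.5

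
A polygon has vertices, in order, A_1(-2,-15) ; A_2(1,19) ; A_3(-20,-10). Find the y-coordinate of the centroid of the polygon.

Apply the shoelace (surveyor's) formula. First the cross-terms c_i = x_i·y_{i+1} − x_{i+1}·y_i:
  -23, 370, 280  ⇒  2A = 627, A = 313.5.
Then Σ (y_i + y_{i+1})·c_i = -3762, so ȳ = -3762 / (6·313.5) = -2.

-2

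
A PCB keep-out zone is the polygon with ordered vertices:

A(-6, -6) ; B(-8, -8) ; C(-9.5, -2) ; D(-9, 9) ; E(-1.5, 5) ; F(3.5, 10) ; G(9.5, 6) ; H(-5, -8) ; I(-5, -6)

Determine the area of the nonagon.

181.75

Apply the surveyor's formula: 2A = Σ (x_i·y_{i+1} − x_{i+1}·y_i), indices taken mod 9.
Cross-terms: 0, -60, -103.5, -31.5, -32.5, -74, -46, -10, -6  ⇒  Σ = -363.5
Area = |Σ|/2 = 181.75.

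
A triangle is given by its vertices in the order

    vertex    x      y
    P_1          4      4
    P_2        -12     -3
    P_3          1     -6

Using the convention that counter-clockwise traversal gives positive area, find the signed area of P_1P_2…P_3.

69.5

Apply Gauss's area formula: 2A = Σ (x_i·y_{i+1} − x_{i+1}·y_i), indices taken mod 3.
Σ = (36) + (75) + (28) = 139
Signed area = Σ/2 = 69.5 (positive ⇒ counter-clockwise traversal).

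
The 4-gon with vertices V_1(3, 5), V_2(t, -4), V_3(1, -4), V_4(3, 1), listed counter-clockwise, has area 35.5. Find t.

Write out the shoelace sum; only the two edges meeting at V_2 involve t:
2·Area = [(3·(-4) − t·5) + (t·(-4) − 1·(-4))] + 25
       = -9·t + 17 = 71
⇒ t = -6.

-6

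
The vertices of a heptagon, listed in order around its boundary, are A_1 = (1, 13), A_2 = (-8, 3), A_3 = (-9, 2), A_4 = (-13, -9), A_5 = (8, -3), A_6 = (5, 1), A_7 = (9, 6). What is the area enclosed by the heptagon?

Apply Gauss's area formula: 2A = Σ (x_i·y_{i+1} − x_{i+1}·y_i), indices taken mod 7.
Σ = (107) + (11) + (107) + (111) + (23) + (21) + (111) = 491
Area = |Σ|/2 = 245.5.

245.5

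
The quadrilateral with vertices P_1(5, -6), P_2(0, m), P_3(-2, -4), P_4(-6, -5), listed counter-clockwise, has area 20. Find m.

-1

Write out the shoelace sum; only the two edges meeting at P_2 involve m:
2·Area = [(5·m − 0·(-6)) + (0·(-4) − (-2)·m)] + 47
       = 7·m + 47 = 40
⇒ m = -1.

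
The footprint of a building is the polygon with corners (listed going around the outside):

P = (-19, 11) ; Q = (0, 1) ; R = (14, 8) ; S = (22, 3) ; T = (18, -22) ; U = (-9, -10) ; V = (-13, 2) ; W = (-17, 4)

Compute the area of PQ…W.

680

Apply the shoelace formula: 2A = Σ (x_i·y_{i+1} − x_{i+1}·y_i), indices taken mod 8.
Σ = (-19) + (-14) + (-134) + (-538) + (-378) + (-148) + (-18) + (-111) = -1360
Area = |Σ|/2 = 680.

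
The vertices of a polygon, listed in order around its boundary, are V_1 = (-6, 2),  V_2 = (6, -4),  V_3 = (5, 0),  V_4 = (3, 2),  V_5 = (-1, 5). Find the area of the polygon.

43.5

Apply the shoelace (surveyor's) formula: 2A = Σ (x_i·y_{i+1} − x_{i+1}·y_i), indices taken mod 5.
V_1→V_2: (-6)(-4) − (6)(2) = 12
V_2→V_3: (6)(0) − (5)(-4) = 20
V_3→V_4: (5)(2) − (3)(0) = 10
V_4→V_5: (3)(5) − (-1)(2) = 17
V_5→V_1: (-1)(2) − (-6)(5) = 28
Σ = 87
Area = |Σ|/2 = 43.5.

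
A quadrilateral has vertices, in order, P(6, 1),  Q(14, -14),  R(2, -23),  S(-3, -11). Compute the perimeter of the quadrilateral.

|PQ| = √((8)² + (-15)²) = √289 = 17
|QR| = √((-12)² + (-9)²) = √225 = 15
|RS| = √((-5)² + (12)²) = √169 = 13
|SP| = √((9)² + (12)²) = √225 = 15
Perimeter = 17 + 15 + 13 + 15 = 60.

60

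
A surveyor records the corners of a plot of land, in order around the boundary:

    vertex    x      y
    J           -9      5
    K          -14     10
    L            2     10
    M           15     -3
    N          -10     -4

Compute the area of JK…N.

256

Apply Gauss's area formula: 2A = Σ (x_i·y_{i+1} − x_{i+1}·y_i), indices taken mod 5.
Σ = (-20) + (-160) + (-156) + (-90) + (-86) = -512
Area = |Σ|/2 = 256.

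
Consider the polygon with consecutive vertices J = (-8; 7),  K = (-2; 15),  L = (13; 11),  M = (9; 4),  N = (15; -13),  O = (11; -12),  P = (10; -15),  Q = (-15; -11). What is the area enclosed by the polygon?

Σ = (-106) + (-217) + (-47) + (-177) + (-37) + (-45) + (-335) + (-193) = -1157
Area = |Σ|/2 = 578.5.

578.5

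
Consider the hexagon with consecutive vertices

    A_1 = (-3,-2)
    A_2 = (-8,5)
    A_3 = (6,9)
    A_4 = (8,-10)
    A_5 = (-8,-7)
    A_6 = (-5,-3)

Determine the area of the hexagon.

205.5

Σ = (-31) + (-102) + (-132) + (-136) + (-11) + (1) = -411
Area = |Σ|/2 = 205.5.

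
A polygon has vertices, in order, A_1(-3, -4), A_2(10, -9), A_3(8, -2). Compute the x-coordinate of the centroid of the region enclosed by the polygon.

5

Apply the shoelace (surveyor's) formula. First the cross-terms c_i = x_i·y_{i+1} − x_{i+1}·y_i:
  67, 52, -38  ⇒  2A = 81, A = 40.5.
Then Σ (x_i + x_{i+1})·c_i = 1215, so x̄ = 1215 / (6·40.5) = 5.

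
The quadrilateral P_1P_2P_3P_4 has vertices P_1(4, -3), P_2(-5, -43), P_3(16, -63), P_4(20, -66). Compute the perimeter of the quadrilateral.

140

|P_1P_2| = √((-9)² + (-40)²) = √1681 = 41
|P_2P_3| = √((21)² + (-20)²) = √841 = 29
|P_3P_4| = √((4)² + (-3)²) = √25 = 5
|P_4P_1| = √((-16)² + (63)²) = √4225 = 65
Perimeter = 41 + 29 + 5 + 65 = 140.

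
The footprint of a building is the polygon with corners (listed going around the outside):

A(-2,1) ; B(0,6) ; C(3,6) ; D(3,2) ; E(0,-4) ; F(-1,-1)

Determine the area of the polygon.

30.5

Apply the shoelace formula: 2A = Σ (x_i·y_{i+1} − x_{i+1}·y_i), indices taken mod 6.
Σ = (-12) + (-18) + (-12) + (-12) + (-4) + (-3) = -61
Area = |Σ|/2 = 30.5.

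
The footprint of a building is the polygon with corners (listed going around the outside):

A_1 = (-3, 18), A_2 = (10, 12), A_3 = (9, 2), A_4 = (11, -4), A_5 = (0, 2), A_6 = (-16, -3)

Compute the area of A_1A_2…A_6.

302.5

Cross-terms: -216, -88, -58, 22, 32, -297  ⇒  Σ = -605
Area = |Σ|/2 = 302.5.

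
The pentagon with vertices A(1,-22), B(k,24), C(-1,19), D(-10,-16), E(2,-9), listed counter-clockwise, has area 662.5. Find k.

Write out the shoelace sum; only the two edges meeting at B involve k:
2·Area = [(1·24 − k·(-22)) + (k·19 − (-1)·24)] + 293
       = 41·k + 341 = 1325
⇒ k = 24.

24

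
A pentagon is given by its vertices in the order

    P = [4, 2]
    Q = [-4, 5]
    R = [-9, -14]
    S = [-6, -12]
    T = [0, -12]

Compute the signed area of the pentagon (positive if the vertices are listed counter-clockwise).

Apply the shoelace (surveyor's) formula: 2A = Σ (x_i·y_{i+1} − x_{i+1}·y_i), indices taken mod 5.
P→Q: (4)(5) − (-4)(2) = 28
Q→R: (-4)(-14) − (-9)(5) = 101
R→S: (-9)(-12) − (-6)(-14) = 24
S→T: (-6)(-12) − (0)(-12) = 72
T→P: (0)(2) − (4)(-12) = 48
Σ = 273
Signed area = Σ/2 = 136.5 (positive ⇒ counter-clockwise traversal).

136.5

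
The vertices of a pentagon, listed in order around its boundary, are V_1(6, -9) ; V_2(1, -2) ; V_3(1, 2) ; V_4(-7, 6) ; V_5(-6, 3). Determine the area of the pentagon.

Apply the shoelace formula: 2A = Σ (x_i·y_{i+1} − x_{i+1}·y_i), indices taken mod 5.
V_1→V_2: (6)(-2) − (1)(-9) = -3
V_2→V_3: (1)(2) − (1)(-2) = 4
V_3→V_4: (1)(6) − (-7)(2) = 20
V_4→V_5: (-7)(3) − (-6)(6) = 15
V_5→V_1: (-6)(-9) − (6)(3) = 36
Σ = 72
Area = |Σ|/2 = 36.

36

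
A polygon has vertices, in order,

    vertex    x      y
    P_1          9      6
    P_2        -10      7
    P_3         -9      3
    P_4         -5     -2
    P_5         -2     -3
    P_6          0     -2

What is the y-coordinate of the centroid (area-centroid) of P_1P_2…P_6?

Apply Gauss's area formula. First the cross-terms c_i = x_i·y_{i+1} − x_{i+1}·y_i:
  123, 33, 33, 11, 4, 18  ⇒  2A = 222, A = 111.
Then Σ (y_i + y_{i+1})·c_i = 1959, so ȳ = 1959 / (6·111) = 653/222.

653/222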